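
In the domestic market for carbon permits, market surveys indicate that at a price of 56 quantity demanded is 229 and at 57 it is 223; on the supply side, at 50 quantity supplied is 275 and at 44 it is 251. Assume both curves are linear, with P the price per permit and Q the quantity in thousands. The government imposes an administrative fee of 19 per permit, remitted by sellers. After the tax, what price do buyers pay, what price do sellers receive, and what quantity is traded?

Buyers pay 56.6; sellers receive 37.6; quantity = 225.4.

Demand slope: (223 − 229)/(57 − 56) = -6, so Qd = 565 − 6P.
Supply slope: (251 − 275)/(44 − 50) = 4, so Qs = 4P + 75.
Without the tax, 565 − 6P = 4P + 75 gives 10P = 490, so P* = 49 and Q* = 271.
With the tax collected from sellers, supply shifts: Qs = 4(P − 19) + 75.
Solving gives Q = 225.4 with buyers paying 56.6 and sellers receiving 37.6 (the 19 wedge).
The less price-elastic side of the market bears the larger share of a per-unit tax.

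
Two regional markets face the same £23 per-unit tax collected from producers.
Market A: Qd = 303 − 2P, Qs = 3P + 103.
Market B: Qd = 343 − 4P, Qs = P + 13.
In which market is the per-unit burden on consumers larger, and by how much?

Market A: pre-tax P* = £40, Q* = 223; post-tax Q = 195.4; per-unit burden on consumers = £13.8.
Market B: pre-tax P* = £66, Q* = 79; post-tax Q = 60.6; per-unit burden on consumers = £4.6.
Difference: £13.8 vs £4.6 → market A is larger by £9.2.

Market A, by £9.2.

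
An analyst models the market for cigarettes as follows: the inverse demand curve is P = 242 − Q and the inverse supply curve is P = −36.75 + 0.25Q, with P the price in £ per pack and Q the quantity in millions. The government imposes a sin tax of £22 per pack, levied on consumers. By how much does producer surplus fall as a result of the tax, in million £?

Inverting to Q(P) form: Qd = 242 − P; Qs = 4P + 147.
Without the tax, 242 − P = 4P + 147 gives 5P = 95, so P* = £19 and Q* = 223.
With the tax collected from consumers, demand (in seller-price terms) shifts: Qd = 242 − (P + 22).
Solving gives Q = 205.4 with consumers paying £36.6 and sellers receiving £14.6 (the £22 wedge).
ΔPS is the trapezoid between Q = 205.4 and Q = 223 of height £4.4: ½ · (223 + 205.4) · 4.4 = £942.48.

Producer surplus falls by £942.48 million.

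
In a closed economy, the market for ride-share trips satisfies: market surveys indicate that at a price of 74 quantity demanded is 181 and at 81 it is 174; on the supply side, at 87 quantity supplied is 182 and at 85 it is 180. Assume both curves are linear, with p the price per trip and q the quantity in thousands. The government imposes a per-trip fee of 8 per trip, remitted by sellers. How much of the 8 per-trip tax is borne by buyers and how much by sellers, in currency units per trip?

Buyers bear 4 per trip; sellers bear 4 per trip.

Demand slope: (174 − 181)/(81 − 74) = -1, so qd = 255 − p.
Supply slope: (180 − 182)/(85 − 87) = 1, so qs = p + 95.
Without the tax, 255 − p = p + 95 gives 2p = 160, so p* = 80 and q* = 175.
With the tax collected from sellers, supply shifts: qs = (p − 8) + 95.
Solving gives q = 171 with buyers paying 84 and sellers receiving 76 (the 8 wedge).
Burden on buyers: 4; on sellers: 4. (They sum to 8.)
The less price-elastic side of the market bears the larger share of a per-unit tax.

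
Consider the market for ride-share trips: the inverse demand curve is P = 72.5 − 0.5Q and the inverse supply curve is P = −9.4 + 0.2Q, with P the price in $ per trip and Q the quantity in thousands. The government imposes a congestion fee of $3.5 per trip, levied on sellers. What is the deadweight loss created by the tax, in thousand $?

Inverting to Q(P) form: Qd = 145 − 2P; Qs = 5P + 47.
Without the tax, 145 − 2P = 5P + 47 gives 7P = 98, so P* = $14 and Q* = 117.
With the tax collected from sellers, supply shifts: Qs = 5(P − 3.5) + 47.
New equilibrium: buyers pay $16.5, sellers receive $13, Q = 112. (Wedge: Pb − Ps = 3.5.)
Quantity falls by |ΔQ| = |117 − 112| = 5.
DWL = ½ · t · |ΔQ| = ½ · 3.5 · 5 = $8.75.

Deadweight loss = $8.75 thousand.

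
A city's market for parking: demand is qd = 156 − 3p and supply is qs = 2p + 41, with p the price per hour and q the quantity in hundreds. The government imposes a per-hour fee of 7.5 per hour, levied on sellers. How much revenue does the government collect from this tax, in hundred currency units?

Without the tax, 156 − 3p = 2p + 41 gives 5p = 115, so p* = 23 and q* = 87.
With the tax collected from sellers, supply shifts: qs = 2(p − 7.5) + 41.
Solving gives q = 78 with consumers paying 26 and sellers receiving 18.5 (the 7.5 wedge).
Revenue = t · Q = 7.5 · 78 = 585.

Tax revenue = 585 hundred.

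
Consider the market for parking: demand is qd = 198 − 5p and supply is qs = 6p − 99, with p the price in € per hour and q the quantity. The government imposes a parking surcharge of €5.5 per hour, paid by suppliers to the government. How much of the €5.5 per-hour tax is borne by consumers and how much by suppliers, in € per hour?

Consumers bear €3 per hour; suppliers bear €2.5 per hour.

Before the tax: set 198 − 5p = 6p − 99 → p* = €27, q* = 63.
With the tax collected from suppliers, supply shifts: qs = 6(p − 5.5) − 99.
Solving gives q = 48 with consumers paying €30 and suppliers receiving €24.5 (the €5.5 wedge).
Burden on consumers: €3; on suppliers: €2.5. (They sum to €5.5.)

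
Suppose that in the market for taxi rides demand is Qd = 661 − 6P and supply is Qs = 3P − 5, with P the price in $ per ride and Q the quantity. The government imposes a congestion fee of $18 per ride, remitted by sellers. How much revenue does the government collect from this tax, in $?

Before the tax: set 661 − 6P = 3P − 5 → P* = $74, Q* = 217.
With the tax collected from sellers, supply shifts: Qs = 3(P − 18) − 5.
Solving gives Q = 181 with consumers paying $80 and sellers receiving $62 (the $18 wedge).
Revenue = t · Q = 18 · 181 = $3258.

Tax revenue = $3258.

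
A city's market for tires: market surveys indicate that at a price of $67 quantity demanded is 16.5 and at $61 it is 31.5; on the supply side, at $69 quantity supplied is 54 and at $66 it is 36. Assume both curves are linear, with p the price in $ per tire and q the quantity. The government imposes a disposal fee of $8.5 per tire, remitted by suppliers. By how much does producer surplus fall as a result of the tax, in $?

Demand slope: (31.5 − 16.5)/(61 − 67) = -2.5, so qd = 184 − 2.5p.
Supply slope: (36 − 54)/(66 − 69) = 6, so qs = 6p − 360.
Before the tax: set 184 − 2.5p = 6p − 360 → p* = $64, q* = 24.
With the tax collected from suppliers, supply shifts: qs = 6(p − 8.5) − 360.
New equilibrium: buyers pay $70, suppliers receive $61.5, q = 9. (Wedge: pb − ps = 8.5.)
ΔPS is the trapezoid between Q = 9 and Q = 24 of height $2.5: ½ · (24 + 9) · 2.5 = $41.25.

Producer surplus falls by $41.25.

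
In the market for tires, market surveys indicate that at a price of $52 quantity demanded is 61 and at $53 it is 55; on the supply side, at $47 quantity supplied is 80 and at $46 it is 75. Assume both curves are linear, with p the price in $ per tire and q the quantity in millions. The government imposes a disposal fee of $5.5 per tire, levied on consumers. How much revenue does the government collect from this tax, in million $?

Demand slope: (55 − 61)/(53 − 52) = -6, so qd = 373 − 6p.
Supply slope: (75 − 80)/(46 − 47) = 5, so qs = 5p − 155.
Before the tax: set 373 − 6p = 5p − 155 → p* = $48, q* = 85.
With the tax collected from consumers, demand (in seller-price terms) shifts: qd = 373 − 6(p + 5.5).
Solving gives q = 70 with consumers paying $50.5 and suppliers receiving $45 (the $5.5 wedge).
Revenue = t · Q = 5.5 · 70 = $385.

Tax revenue = $385 million.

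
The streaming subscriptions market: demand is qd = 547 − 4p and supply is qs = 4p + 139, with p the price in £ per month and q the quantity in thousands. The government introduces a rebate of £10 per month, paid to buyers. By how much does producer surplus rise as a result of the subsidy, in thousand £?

Without the subsidy, 547 − 4p = 4p + 139 gives 8p = 408, so p* = £51 and q* = 343.
With a per-unit subsidy paid to buyers, each effectively pays p − 10, so demand becomes qd = 547 − 4(p − 10).
Solving gives q = 363 with buyers paying £46 and suppliers receiving £56 (the £10 wedge).
ΔPS is the trapezoid between Q = 363 and Q = 343 of height £5: ½ · (343 + 363) · 5 = £1765.

Producer surplus rises by £1765 thousand.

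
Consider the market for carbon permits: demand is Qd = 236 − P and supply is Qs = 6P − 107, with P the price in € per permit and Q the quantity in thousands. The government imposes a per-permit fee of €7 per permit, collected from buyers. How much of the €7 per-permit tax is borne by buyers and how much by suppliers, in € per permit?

Before the tax: set 236 − P = 6P − 107 → P* = €49, Q* = 187.
With the tax collected from buyers, demand (in seller-price terms) shifts: Qd = 236 − (P + 7).
Solving gives Q = 181 with buyers paying €55 and suppliers receiving €48 (the €7 wedge).
Burden on buyers: €6; on suppliers: €1. (They sum to €7.)

Buyers bear €6 per permit; suppliers bear €1 per permit.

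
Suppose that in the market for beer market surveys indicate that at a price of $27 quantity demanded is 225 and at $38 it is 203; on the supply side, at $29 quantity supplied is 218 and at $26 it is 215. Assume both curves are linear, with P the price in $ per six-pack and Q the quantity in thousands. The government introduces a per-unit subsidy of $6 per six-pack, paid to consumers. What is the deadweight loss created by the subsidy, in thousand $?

Demand slope: (203 − 225)/(38 − 27) = -2, so Qd = 279 − 2P.
Supply slope: (215 − 218)/(26 − 29) = 1, so Qs = P + 189.
Without the subsidy, 279 − 2P = P + 189 gives 3P = 90, so P* = $30 and Q* = 219.
With a per-unit subsidy paid to consumers, each effectively pays P − 6, so demand becomes Qd = 279 − 2(P − 6).
Solving gives Q = 223 with consumers paying $28 and sellers receiving $34 (the $6 wedge).
Quantity rises by |ΔQ| = |219 − 223| = 4.
DWL = ½ · t · |ΔQ| = ½ · 6 · 4 = $12.

Deadweight loss = $12 thousand.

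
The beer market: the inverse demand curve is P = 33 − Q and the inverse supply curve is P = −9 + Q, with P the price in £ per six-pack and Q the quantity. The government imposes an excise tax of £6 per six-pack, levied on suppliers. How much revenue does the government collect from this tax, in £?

Rewrite in direct form: Qd = 33 − P and Qs = P + 9.
Without the tax, 33 − P = P + 9 gives 2P = 24, so P* = £12 and Q* = 21.
With the tax collected from suppliers, supply shifts: Qs = (P − 6) + 9.
Solving gives Q = 18 with consumers paying £15 and suppliers receiving £9 (the £6 wedge).
Revenue = t · Q = 6 · 18 = £108.

Tax revenue = £108.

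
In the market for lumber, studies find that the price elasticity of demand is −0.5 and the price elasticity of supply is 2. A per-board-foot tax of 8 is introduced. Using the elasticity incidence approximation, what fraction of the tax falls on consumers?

Consumers' share ≈ 0.8.

Incidence ratio: consumers' share ≈ εs / (εs + |εd|) = 2 / (2 + 0.5) = 0.8.
Supply is the more elastic side, so consumers bear the larger share.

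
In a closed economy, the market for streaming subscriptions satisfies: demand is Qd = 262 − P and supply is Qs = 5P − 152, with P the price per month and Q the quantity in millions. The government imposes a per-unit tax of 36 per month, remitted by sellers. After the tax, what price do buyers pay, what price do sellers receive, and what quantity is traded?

Without the tax, 262 − P = 5P − 152 gives 6P = 414, so P* = 69 and Q* = 193.
With the tax collected from sellers, supply shifts: Qs = 5(P − 36) − 152.
Solving gives Q = 163 with buyers paying 99 and sellers receiving 63 (the 36 wedge).

Buyers pay 99; sellers receive 63; quantity = 163.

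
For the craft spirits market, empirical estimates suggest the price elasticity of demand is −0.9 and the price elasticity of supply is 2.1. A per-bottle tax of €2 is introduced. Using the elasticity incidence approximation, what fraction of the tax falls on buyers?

Buyers' share ≈ 0.7.

Incidence ratio: buyers' share ≈ εs / (εs + |εd|) = 2.1 / (2.1 + 0.9) = 0.7.
Supply is the more elastic side, so buyers bear the larger share.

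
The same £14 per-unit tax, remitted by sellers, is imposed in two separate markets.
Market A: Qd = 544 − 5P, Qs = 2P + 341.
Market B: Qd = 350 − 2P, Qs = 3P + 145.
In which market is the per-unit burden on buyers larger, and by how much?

Market A: pre-tax P* = £29, Q* = 399; post-tax Q = 379; per-unit burden on buyers = £4.
Market B: pre-tax P* = £41, Q* = 268; post-tax Q = 251.2; per-unit burden on buyers = £8.4.
Difference: £4 vs £8.4 → market B is larger by £4.4.

Market B, by £4.4.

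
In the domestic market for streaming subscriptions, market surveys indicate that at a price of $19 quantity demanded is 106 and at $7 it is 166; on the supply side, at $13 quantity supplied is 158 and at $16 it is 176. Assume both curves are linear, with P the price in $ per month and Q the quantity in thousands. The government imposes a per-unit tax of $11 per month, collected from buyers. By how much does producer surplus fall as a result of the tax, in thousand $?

Producer surplus falls by $655 thousand.

Demand slope: (166 − 106)/(7 − 19) = -5, so Qd = 201 − 5P.
Supply slope: (176 − 158)/(16 − 13) = 6, so Qs = 6P + 80.
Before the tax: set 201 − 5P = 6P + 80 → P* = $11, Q* = 146.
With the tax collected from buyers, demand (in seller-price terms) shifts: Qd = 201 − 5(P + 11).
New equilibrium: buyers pay $17, producers receive $6, Q = 116. (Wedge: Pb − Ps = 11.)
ΔPS is the trapezoid between Q = 116 and Q = 146 of height $5: ½ · (146 + 116) · 5 = $655.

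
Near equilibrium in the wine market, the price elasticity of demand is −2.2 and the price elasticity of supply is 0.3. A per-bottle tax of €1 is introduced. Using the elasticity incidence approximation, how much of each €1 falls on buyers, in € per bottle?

Incidence ratio: buyers' share ≈ εs / (εs + |εd|) = 0.3 / (0.3 + 2.2) = 0.12.
So buyers bear ≈ 0.12 × €1 = €0.12; sellers bear €0.88.

Buyers bear ≈ €0.12 per bottle.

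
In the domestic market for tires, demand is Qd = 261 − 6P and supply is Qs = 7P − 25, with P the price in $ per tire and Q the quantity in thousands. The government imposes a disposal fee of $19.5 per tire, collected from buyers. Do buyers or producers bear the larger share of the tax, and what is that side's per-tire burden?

Before the tax: set 261 − 6P = 7P − 25 → P* = $22, Q* = 129.
With the tax collected from buyers, demand (in seller-price terms) shifts: Qd = 261 − 6(P + 19.5).
Solving gives Q = 66 with buyers paying $32.5 and producers receiving $13 (the $19.5 wedge).
Per-tire burden: buyers $10.5, producers $9.
Buyers take the larger share because demand is less price-elastic here (demand slope 6 vs supply slope 7).

Buyers bear the larger share: $10.5 per tire.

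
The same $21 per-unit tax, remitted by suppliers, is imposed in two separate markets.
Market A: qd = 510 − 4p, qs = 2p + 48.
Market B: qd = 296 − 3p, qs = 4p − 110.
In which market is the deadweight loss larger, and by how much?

Market B, by $84.

Market A: pre-tax p* = $77, q* = 202; post-tax q = 174; deadweight loss = $294.
Market B: pre-tax p* = $58, q* = 122; post-tax q = 86; deadweight loss = $378.
Difference: $294 vs $378 → market B is larger by $84.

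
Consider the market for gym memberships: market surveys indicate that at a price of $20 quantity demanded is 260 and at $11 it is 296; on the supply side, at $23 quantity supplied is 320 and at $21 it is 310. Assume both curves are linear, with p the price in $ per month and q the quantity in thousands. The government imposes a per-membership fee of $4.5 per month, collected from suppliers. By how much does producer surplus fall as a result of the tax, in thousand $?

Demand slope: (296 − 260)/(11 − 20) = -4, so qd = 340 − 4p.
Supply slope: (310 − 320)/(21 − 23) = 5, so qs = 5p + 205.
Without the tax, 340 − 4p = 5p + 205 gives 9p = 135, so p* = $15 and q* = 280.
With the tax collected from suppliers, supply shifts: qs = 5(p − 4.5) + 205.
Solving gives q = 270 with consumers paying $17.5 and suppliers receiving $13 (the $4.5 wedge).
ΔPS is the trapezoid between Q = 270 and Q = 280 of height $2: ½ · (280 + 270) · 2 = $550.

Producer surplus falls by $550 thousand.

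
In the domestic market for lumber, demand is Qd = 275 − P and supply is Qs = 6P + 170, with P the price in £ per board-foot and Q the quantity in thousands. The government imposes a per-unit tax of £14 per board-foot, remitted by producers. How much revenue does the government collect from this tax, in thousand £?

Before the tax: set 275 − P = 6P + 170 → P* = £15, Q* = 260.
With the tax collected from producers, supply shifts: Qs = 6(P − 14) + 170.
Solving gives Q = 248 with consumers paying £27 and producers receiving £13 (the £14 wedge).
Revenue = t · Q = 14 · 248 = £3472.

Tax revenue = £3472 thousand.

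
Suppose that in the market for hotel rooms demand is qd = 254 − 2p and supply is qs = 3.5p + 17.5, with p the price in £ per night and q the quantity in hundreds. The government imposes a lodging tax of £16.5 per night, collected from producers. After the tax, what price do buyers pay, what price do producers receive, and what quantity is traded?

Before the tax: set 254 − 2p = 3.5p + 17.5 → p* = £43, q* = 168.
With the tax collected from producers, supply shifts: qs = 3.5(p − 16.5) + 17.5.
New equilibrium: buyers pay £53.5, producers receive £37, q = 147. (Wedge: pb − ps = 16.5.)

Buyers pay £53.5; producers receive £37; quantity = 147.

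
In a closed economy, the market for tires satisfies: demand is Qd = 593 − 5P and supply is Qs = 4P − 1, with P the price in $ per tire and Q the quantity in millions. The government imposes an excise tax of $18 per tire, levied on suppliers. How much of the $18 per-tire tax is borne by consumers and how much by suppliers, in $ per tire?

Consumers bear $8 per tire; suppliers bear $10 per tire.

Without the tax, 593 − 5P = 4P − 1 gives 9P = 594, so P* = $66 and Q* = 263.
With the tax collected from suppliers, supply shifts: Qs = 4(P − 18) − 1.
New equilibrium: consumers pay $74, suppliers receive $56, Q = 223. (Wedge: Pb − Ps = 18.)
Burden on consumers: $8; on suppliers: $10. (They sum to $18.)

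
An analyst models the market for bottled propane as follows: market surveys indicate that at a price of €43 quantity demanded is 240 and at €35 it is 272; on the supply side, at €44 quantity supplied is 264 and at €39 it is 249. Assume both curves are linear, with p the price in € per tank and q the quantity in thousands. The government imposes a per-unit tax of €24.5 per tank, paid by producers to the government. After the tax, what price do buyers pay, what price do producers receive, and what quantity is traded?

Buyers pay €50.5; producers receive €26; quantity = 210.

Demand slope: (272 − 240)/(35 − 43) = -4, so qd = 412 − 4p.
Supply slope: (249 − 264)/(39 − 44) = 3, so qs = 3p + 132.
Before the tax: set 412 − 4p = 3p + 132 → p* = €40, q* = 252.
With the tax collected from producers, supply shifts: qs = 3(p − 24.5) + 132.
Solving gives q = 210 with buyers paying €50.5 and producers receiving €26 (the €24.5 wedge).
The less price-elastic side of the market bears the larger share of a per-unit tax.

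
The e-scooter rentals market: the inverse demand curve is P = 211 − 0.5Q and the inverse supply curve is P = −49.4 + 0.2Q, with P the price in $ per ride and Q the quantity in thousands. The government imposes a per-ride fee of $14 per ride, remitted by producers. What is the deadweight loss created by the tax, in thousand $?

Inverting to Q(P) form: Qd = 422 − 2P; Qs = 5P + 247.
Before the tax: set 422 − 2P = 5P + 247 → P* = $25, Q* = 372.
With the tax collected from producers, supply shifts: Qs = 5(P − 14) + 247.
Solving gives Q = 352 with consumers paying $35 and producers receiving $21 (the $14 wedge).
Quantity falls by |ΔQ| = |372 − 352| = 20.
DWL = ½ · t · |ΔQ| = ½ · 14 · 20 = $140.

Deadweight loss = $140 thousand.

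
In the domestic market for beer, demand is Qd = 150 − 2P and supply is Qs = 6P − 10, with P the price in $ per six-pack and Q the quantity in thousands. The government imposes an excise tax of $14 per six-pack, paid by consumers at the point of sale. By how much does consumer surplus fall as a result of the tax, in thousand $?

Before the tax: set 150 − 2P = 6P − 10 → P* = $20, Q* = 110.
With the tax collected from consumers, demand (in seller-price terms) shifts: Qd = 150 − 2(P + 14).
Solving gives Q = 89 with consumers paying $30.5 and suppliers receiving $16.5 (the $14 wedge).
ΔCS is the trapezoid between Q = 89 and Q = 110 of height $10.5: ½ · (110 + 89) · 10.5 = $1044.75.

Consumer surplus falls by $1044.75 thousand.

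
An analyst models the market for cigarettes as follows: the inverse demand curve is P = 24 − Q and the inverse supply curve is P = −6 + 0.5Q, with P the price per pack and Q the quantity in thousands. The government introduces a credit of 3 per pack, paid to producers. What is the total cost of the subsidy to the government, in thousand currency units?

Government outlay = 66 thousand.

Rewrite in direct form: Qd = 24 − P and Qs = 2P + 12.
Without the subsidy, 24 − P = 2P + 12 gives 3P = 12, so P* = 4 and Q* = 20.
With a per-unit subsidy paid to producers, each receives P + 3 per unit sold, so supply becomes Qs = 2(P + 3) + 12.
New equilibrium: consumers pay 2, producers receive 5, Q = 22. (Wedge: Pb − Ps = −3.)
Outlay = t · Q = 3 · 22 = 66.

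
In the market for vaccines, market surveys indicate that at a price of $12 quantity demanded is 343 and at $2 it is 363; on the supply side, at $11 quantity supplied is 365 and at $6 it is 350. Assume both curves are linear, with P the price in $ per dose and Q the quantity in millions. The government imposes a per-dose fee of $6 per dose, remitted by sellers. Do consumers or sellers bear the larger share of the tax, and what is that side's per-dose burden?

Consumers bear the larger share: $3.6 per dose.

Demand slope: (363 − 343)/(2 − 12) = -2, so Qd = 367 − 2P.
Supply slope: (350 − 365)/(6 − 11) = 3, so Qs = 3P + 332.
Without the tax, 367 − 2P = 3P + 332 gives 5P = 35, so P* = $7 and Q* = 353.
With the tax collected from sellers, supply shifts: Qs = 3(P − 6) + 332.
New equilibrium: consumers pay $10.6, sellers receive $4.6, Q = 345.8. (Wedge: Pb − Ps = 6.)
Per-dose burden: consumers $3.6, sellers $2.4.
Consumers take the larger share because demand is less price-elastic here (demand slope 2 vs supply slope 3).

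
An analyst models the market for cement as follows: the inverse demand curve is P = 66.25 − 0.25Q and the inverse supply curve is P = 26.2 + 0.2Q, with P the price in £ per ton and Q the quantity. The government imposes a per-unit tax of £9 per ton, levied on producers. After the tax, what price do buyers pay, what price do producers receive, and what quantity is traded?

Buyers pay £49; producers receive £40; quantity = 69.

Inverting to Q(P) form: Qd = 265 − 4P; Qs = 5P − 131.
Before the tax: set 265 − 4P = 5P − 131 → P* = £44, Q* = 89.
With the tax collected from producers, supply shifts: Qs = 5(P − 9) − 131.
Solving gives Q = 69 with buyers paying £49 and producers receiving £40 (the £9 wedge).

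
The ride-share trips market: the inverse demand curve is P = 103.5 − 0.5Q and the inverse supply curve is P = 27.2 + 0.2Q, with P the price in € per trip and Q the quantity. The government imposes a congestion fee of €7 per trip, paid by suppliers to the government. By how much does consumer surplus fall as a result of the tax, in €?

Consumer surplus falls by €520.

Inverting to Q(P) form: Qd = 207 − 2P; Qs = 5P − 136.
Before the tax: set 207 − 2P = 5P − 136 → P* = €49, Q* = 109.
With the tax collected from suppliers, supply shifts: Qs = 5(P − 7) − 136.
Solving gives Q = 99 with consumers paying €54 and suppliers receiving €47 (the €7 wedge).
ΔCS is the trapezoid between Q = 99 and Q = 109 of height €5: ½ · (109 + 99) · 5 = €520.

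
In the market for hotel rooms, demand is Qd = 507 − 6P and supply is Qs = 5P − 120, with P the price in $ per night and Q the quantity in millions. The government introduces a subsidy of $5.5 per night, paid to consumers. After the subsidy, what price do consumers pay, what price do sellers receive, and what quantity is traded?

Consumers pay $54.5; sellers receive $60; quantity = 180.

Without the subsidy, 507 − 6P = 5P − 120 gives 11P = 627, so P* = $57 and Q* = 165.
With a per-unit subsidy paid to consumers, each effectively pays P − 5.5, so demand becomes Qd = 507 − 6(P − 5.5).
Solving gives Q = 180 with consumers paying $54.5 and sellers receiving $60 (the $5.5 wedge).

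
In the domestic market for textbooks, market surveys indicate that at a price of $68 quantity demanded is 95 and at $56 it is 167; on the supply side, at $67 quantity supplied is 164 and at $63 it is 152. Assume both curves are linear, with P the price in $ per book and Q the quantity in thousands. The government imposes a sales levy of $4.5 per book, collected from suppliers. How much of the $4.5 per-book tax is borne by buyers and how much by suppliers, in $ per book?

Demand slope: (167 − 95)/(56 − 68) = -6, so Qd = 503 − 6P.
Supply slope: (152 − 164)/(63 − 67) = 3, so Qs = 3P − 37.
Without the tax, 503 − 6P = 3P − 37 gives 9P = 540, so P* = $60 and Q* = 143.
With the tax collected from suppliers, supply shifts: Qs = 3(P − 4.5) − 37.
New equilibrium: buyers pay $61.5, suppliers receive $57, Q = 134. (Wedge: Pb − Ps = 4.5.)
Burden on buyers: $1.5; on suppliers: $3. (They sum to $4.5.)
The less price-elastic side of the market bears the larger share of a per-unit tax.

Buyers bear $1.5 per book; suppliers bear $3 per book.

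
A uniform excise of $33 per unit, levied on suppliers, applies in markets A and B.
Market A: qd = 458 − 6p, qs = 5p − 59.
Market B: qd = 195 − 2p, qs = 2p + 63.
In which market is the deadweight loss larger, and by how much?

Market A, by $940.5.

Market A: pre-tax p* = $47, q* = 176; post-tax q = 86; deadweight loss = $1485.
Market B: pre-tax p* = $33, q* = 129; post-tax q = 96; deadweight loss = $544.5.
Difference: $1485 vs $544.5 → market A is larger by $940.5.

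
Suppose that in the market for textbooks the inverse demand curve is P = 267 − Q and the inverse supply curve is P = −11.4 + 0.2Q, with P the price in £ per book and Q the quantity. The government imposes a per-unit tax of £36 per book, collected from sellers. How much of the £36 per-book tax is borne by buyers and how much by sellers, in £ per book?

Buyers bear £30 per book; sellers bear £6 per book.

Inverting to Q(P) form: Qd = 267 − P; Qs = 5P + 57.
Without the tax, 267 − P = 5P + 57 gives 6P = 210, so P* = £35 and Q* = 232.
With the tax collected from sellers, supply shifts: Qs = 5(P − 36) + 57.
Solving gives Q = 202 with buyers paying £65 and sellers receiving £29 (the £36 wedge).
Burden on buyers: £30; on sellers: £6. (They sum to £36.)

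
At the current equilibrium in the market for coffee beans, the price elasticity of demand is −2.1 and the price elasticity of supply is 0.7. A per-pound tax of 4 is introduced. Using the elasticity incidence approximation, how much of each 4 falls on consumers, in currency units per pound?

Consumers bear ≈ 1 per pound.

Incidence ratio: consumers' share ≈ εs / (εs + |εd|) = 0.7 / (0.7 + 2.1) = 0.25.
So consumers bear ≈ 0.25 × 4 = 1; producers bear 3.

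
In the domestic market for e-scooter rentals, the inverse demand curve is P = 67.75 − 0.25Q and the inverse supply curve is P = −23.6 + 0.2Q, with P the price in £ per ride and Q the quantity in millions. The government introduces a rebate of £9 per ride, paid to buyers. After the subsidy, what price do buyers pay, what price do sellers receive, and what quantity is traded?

Rewrite in direct form: Qd = 271 − 4P and Qs = 5P + 118.
Without the subsidy, 271 − 4P = 5P + 118 gives 9P = 153, so P* = £17 and Q* = 203.
With a per-unit subsidy paid to buyers, each effectively pays P − 9, so demand becomes Qd = 271 − 4(P − 9).
Solving gives Q = 223 with buyers paying £12 and sellers receiving £21 (the £9 wedge).

Buyers pay £12; sellers receive £21; quantity = 223.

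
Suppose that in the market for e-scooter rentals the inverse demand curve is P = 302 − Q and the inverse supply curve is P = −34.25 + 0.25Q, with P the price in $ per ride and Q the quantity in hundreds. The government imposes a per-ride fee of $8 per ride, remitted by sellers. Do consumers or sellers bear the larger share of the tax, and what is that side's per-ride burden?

Inverting to Q(P) form: Qd = 302 − P; Qs = 4P + 137.
Before the tax: set 302 − P = 4P + 137 → P* = $33, Q* = 269.
With the tax collected from sellers, supply shifts: Qs = 4(P − 8) + 137.
Solving gives Q = 262.6 with consumers paying $39.4 and sellers receiving $31.4 (the $8 wedge).
Per-ride burden: consumers $6.4, sellers $1.6.
Consumers take the larger share because demand is less price-elastic here (demand slope 1 vs supply slope 4).

Consumers bear the larger share: $6.4 per ride.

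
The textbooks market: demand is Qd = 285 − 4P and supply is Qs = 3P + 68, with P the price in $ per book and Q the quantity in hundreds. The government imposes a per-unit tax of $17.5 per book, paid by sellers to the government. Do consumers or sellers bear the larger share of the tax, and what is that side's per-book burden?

Sellers bear the larger share: $10 per book.

Before the tax: set 285 − 4P = 3P + 68 → P* = $31, Q* = 161.
With the tax collected from sellers, supply shifts: Qs = 3(P − 17.5) + 68.
New equilibrium: consumers pay $38.5, sellers receive $21, Q = 131. (Wedge: Pb − Ps = 17.5.)
Per-book burden: consumers $7.5, sellers $10.
Sellers take the larger share because supply is less price-elastic here (demand slope 4 vs supply slope 3).
The less price-elastic side of the market bears the larger share of a per-unit tax.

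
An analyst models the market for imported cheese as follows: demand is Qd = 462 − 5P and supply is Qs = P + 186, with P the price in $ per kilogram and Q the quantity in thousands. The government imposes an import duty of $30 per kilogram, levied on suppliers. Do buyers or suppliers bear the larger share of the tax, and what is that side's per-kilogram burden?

Before the tax: set 462 − 5P = P + 186 → P* = $46, Q* = 232.
With the tax collected from suppliers, supply shifts: Qs = (P − 30) + 186.
Solving gives Q = 207 with buyers paying $51 and suppliers receiving $21 (the $30 wedge).
Per-kilogram burden: buyers $5, suppliers $25.
Suppliers take the larger share because supply is less price-elastic here (demand slope 5 vs supply slope 1).
The less price-elastic side of the market bears the larger share of a per-unit tax.

Suppliers bear the larger share: $25 per kilogram.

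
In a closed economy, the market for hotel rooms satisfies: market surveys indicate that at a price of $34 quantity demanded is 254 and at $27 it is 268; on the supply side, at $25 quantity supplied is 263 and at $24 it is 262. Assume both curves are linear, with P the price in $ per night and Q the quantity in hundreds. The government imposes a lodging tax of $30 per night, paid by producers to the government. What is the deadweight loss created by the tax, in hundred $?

Deadweight loss = $300 hundred.

Demand slope: (268 − 254)/(27 − 34) = -2, so Qd = 322 − 2P.
Supply slope: (262 − 263)/(24 − 25) = 1, so Qs = P + 238.
Before the tax: set 322 − 2P = P + 238 → P* = $28, Q* = 266.
With the tax collected from producers, supply shifts: Qs = (P − 30) + 238.
Solving gives Q = 246 with buyers paying $38 and producers receiving $8 (the $30 wedge).
Quantity falls by |ΔQ| = |266 − 246| = 20.
DWL = ½ · t · |ΔQ| = ½ · 30 · 20 = $300.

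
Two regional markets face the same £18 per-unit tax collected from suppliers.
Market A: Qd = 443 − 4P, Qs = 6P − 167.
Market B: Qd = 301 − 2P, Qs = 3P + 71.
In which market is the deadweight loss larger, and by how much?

Market A: pre-tax P* = £61, Q* = 199; post-tax Q = 155.8; deadweight loss = £388.8.
Market B: pre-tax P* = £46, Q* = 209; post-tax Q = 187.4; deadweight loss = £194.4.
Difference: £388.8 vs £194.4 → market A is larger by £194.4.

Market A, by £194.4.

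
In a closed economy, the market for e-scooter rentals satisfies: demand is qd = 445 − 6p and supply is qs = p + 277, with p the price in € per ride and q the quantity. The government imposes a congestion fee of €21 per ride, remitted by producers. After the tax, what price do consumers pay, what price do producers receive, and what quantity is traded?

Consumers pay €27; producers receive €6; quantity = 283.

Before the tax: set 445 − 6p = p + 277 → p* = €24, q* = 301.
With the tax collected from producers, supply shifts: qs = (p − 21) + 277.
Solving gives q = 283 with consumers paying €27 and producers receiving €6 (the €21 wedge).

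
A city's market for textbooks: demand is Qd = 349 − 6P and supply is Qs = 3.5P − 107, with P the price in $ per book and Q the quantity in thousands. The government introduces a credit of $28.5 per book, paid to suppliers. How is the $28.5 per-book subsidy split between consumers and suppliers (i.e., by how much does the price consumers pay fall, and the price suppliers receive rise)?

Without the subsidy, 349 − 6P = 3.5P − 107 gives 9.5P = 456, so P* = $48 and Q* = 61.
With a per-unit subsidy paid to suppliers, each receives P + 28.5 per unit sold, so supply becomes Qs = 3.5(P + 28.5) − 107.
Solving gives Q = 124 with consumers paying $37.5 and suppliers receiving $66 (the $28.5 wedge).
Gain to consumers: $10.5; to suppliers: $18. (They sum to $28.5.)

Consumers gain $10.5 per book; suppliers gain $18 per book.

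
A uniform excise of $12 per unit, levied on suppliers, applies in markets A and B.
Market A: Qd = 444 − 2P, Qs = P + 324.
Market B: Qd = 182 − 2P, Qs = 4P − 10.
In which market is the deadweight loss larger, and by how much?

Market A: pre-tax P* = $40, Q* = 364; post-tax Q = 356; deadweight loss = $48.
Market B: pre-tax P* = $32, Q* = 118; post-tax Q = 102; deadweight loss = $96.
Difference: $48 vs $96 → market B is larger by $48.

Market B, by $48.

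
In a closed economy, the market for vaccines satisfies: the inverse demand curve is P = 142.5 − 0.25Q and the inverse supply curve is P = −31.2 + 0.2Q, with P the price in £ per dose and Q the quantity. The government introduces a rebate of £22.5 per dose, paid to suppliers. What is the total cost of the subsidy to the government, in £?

Government outlay = £9810.

Rewrite in direct form: Qd = 570 − 4P and Qs = 5P + 156.
Without the subsidy, 570 − 4P = 5P + 156 gives 9P = 414, so P* = £46 and Q* = 386.
With a per-unit subsidy paid to suppliers, each receives P + 22.5 per unit sold, so supply becomes Qs = 5(P + 22.5) + 156.
Solving gives Q = 436 with buyers paying £33.5 and suppliers receiving £56 (the £22.5 wedge).
Outlay = t · Q = 22.5 · 436 = £9810.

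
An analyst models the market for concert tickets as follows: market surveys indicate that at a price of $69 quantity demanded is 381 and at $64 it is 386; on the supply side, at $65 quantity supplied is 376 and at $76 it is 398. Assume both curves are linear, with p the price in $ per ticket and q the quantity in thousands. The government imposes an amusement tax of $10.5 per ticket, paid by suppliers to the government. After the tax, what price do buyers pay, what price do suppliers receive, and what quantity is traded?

Buyers pay $75; suppliers receive $64.5; quantity = 375.

Demand slope: (386 − 381)/(64 − 69) = -1, so qd = 450 − p.
Supply slope: (398 − 376)/(76 − 65) = 2, so qs = 2p + 246.
Before the tax: set 450 − p = 2p + 246 → p* = $68, q* = 382.
With the tax collected from suppliers, supply shifts: qs = 2(p − 10.5) + 246.
New equilibrium: buyers pay $75, suppliers receive $64.5, q = 375. (Wedge: pb − ps = 10.5.)
The less price-elastic side of the market bears the larger share of a per-unit tax.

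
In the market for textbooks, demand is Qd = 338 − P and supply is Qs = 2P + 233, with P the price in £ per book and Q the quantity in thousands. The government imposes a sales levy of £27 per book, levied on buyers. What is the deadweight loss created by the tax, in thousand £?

Without the tax, 338 − P = 2P + 233 gives 3P = 105, so P* = £35 and Q* = 303.
With the tax collected from buyers, demand (in seller-price terms) shifts: Qd = 338 − (P + 27).
Solving gives Q = 285 with buyers paying £53 and suppliers receiving £26 (the £27 wedge).
Quantity falls by |ΔQ| = |303 − 285| = 18.
DWL = ½ · t · |ΔQ| = ½ · 27 · 18 = £243.

Deadweight loss = £243 thousand.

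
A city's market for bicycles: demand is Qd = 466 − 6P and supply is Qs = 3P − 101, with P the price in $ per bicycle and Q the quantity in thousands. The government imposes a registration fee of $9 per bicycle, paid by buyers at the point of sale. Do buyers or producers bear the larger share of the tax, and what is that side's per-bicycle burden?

Producers bear the larger share: $6 per bicycle.

Before the tax: set 466 − 6P = 3P − 101 → P* = $63, Q* = 88.
With the tax collected from buyers, demand (in seller-price terms) shifts: Qd = 466 − 6(P + 9).
Solving gives Q = 70 with buyers paying $66 and producers receiving $57 (the $9 wedge).
Per-bicycle burden: buyers $3, producers $6.
Producers take the larger share because supply is less price-elastic here (demand slope 6 vs supply slope 3).
The less price-elastic side of the market bears the larger share of a per-unit tax.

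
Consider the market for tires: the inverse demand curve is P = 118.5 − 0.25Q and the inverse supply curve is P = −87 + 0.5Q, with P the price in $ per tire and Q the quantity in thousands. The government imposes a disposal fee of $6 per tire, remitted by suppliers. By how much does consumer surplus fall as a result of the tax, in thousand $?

Consumer surplus falls by $540 thousand.

Rewrite in direct form: Qd = 474 − 4P and Qs = 2P + 174.
Before the tax: set 474 − 4P = 2P + 174 → P* = $50, Q* = 274.
With the tax collected from suppliers, supply shifts: Qs = 2(P − 6) + 174.
Solving gives Q = 266 with buyers paying $52 and suppliers receiving $46 (the $6 wedge).
ΔCS is the trapezoid between Q = 266 and Q = 274 of height $2: ½ · (274 + 266) · 2 = $540.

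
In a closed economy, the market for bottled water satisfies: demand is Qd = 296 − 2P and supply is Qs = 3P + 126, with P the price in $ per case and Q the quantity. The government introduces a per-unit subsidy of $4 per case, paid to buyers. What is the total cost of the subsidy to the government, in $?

Without the subsidy, 296 − 2P = 3P + 126 gives 5P = 170, so P* = $34 and Q* = 228.
With a per-unit subsidy paid to buyers, each effectively pays P − 4, so demand becomes Qd = 296 − 2(P − 4).
New equilibrium: buyers pay $31.6, sellers receive $35.6, Q = 232.8. (Wedge: Pb − Ps = −4.)
Outlay = t · Q = 4 · 232.8 = $931.2.

Government outlay = $931.2.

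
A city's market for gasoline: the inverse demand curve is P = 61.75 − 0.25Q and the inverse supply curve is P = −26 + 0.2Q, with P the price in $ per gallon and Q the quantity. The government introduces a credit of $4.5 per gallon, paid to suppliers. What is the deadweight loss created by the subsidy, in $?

Inverting to Q(P) form: Qd = 247 − 4P; Qs = 5P + 130.
Before the subsidy: set 247 − 4P = 5P + 130 → P* = $13, Q* = 195.
With a per-unit subsidy paid to suppliers, each receives P + 4.5 per unit sold, so supply becomes Qs = 5(P + 4.5) + 130.
Solving gives Q = 205 with buyers paying $10.5 and suppliers receiving $15 (the $4.5 wedge).
Quantity rises by |ΔQ| = |195 − 205| = 10.
DWL = ½ · t · |ΔQ| = ½ · 4.5 · 10 = $22.5.

Deadweight loss = $22.5.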